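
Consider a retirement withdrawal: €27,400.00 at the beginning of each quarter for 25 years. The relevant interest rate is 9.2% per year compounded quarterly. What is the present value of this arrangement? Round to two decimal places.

This is an annuity due: 100 payments of €27,400.00 at the beginning of each quarter.
Periodic rate r = 0.092/4 per quarter; n is counted in quarters.
PV = PMT × [(1 − (1+r)^−n)/r] × (1+r) = 27,400 × [1 − (1+r)^−100] / r × (1+r) = €1,093,293.53

€1,093,293.53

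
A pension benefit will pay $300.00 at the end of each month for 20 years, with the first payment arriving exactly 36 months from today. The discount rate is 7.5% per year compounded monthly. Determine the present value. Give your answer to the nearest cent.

$29,943.27

Ordinary annuity of 240 payments, first payment at period 36.
Periodic rate r = 0.075/12 per month; n is counted in months.
The ordinary-annuity PV formula values the stream one period before the first payment (period 35); discount that back 35 periods:
PV₀ = 300 × [1 − (1+r)^−240] / r × (1+r)^−35 = $29,943.27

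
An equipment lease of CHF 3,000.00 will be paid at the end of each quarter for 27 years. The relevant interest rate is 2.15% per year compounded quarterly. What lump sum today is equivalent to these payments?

CHF 245,308.41

This is an ordinary annuity: 108 payments of CHF 3,000.00 at the end of each quarter.
Periodic rate r = 0.0215/4 per quarter; n is counted in quarters.
PV = PMT × [(1 − (1+r)^−n)/r] = 3,000 × [1 − (1+r)^−108] / r = CHF 245,308.41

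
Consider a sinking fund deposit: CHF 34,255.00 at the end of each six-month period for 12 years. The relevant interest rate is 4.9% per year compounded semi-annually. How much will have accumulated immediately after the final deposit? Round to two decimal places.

This is an ordinary annuity: 24 deposits of CHF 34,255.00 at the end of each six-month period.
Periodic rate r = 0.049/2 per half-year; n is counted in half-years.
FV = PMT × [((1+r)^n − 1)/r] = 34,255 × [(1+r)^24 − 1] / r = CHF 1,101,289.84

CHF 1,101,289.84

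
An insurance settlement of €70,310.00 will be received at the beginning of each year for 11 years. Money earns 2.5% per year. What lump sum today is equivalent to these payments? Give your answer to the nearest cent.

€685,667.61

This is an annuity due: 11 payments of €70,310.00 at the beginning of each year.
Periodic rate r = 0.025 per year.
PV = PMT × [(1 − (1+r)^−n)/r] × (1+r) = 70,310 × [1 − (1+r)^−11] / r × (1+r) = €685,667.61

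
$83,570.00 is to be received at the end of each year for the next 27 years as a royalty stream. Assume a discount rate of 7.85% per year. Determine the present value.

$926,217.65

This is an ordinary annuity: 27 payments of $83,570.00 at the end of each year.
Periodic rate r = 0.0785 per year.
PV = PMT × [(1 − (1+r)^−n)/r] = 83,570 × [1 − (1+r)^−27] / r = $926,217.65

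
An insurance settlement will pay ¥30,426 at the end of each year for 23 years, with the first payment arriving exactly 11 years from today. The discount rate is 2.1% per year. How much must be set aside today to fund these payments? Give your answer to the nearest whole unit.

Ordinary annuity of 23 payments, first payment at period 11.
Periodic rate r = 0.021 per year.
The ordinary-annuity PV formula values the stream one period before the first payment (period 10); discount that back 10 periods:
PV₀ = 30,426 × [1 − (1+r)^−23] / r × (1+r)^−10 = ¥447,224

¥447,224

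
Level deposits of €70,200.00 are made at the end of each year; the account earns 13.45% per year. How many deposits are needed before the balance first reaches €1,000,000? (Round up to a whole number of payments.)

9 payments

Periodic rate r = 0.1345 per year.
Ordinary annuity FV: 1,000,000 = 70,200 × [((1+r)^n − 1)/r].
(1+r)^n = 1 + 1,000,000 × r / 70,200, so n = ln(1 + 1,000,000·r/70,200) / ln(1+r) = 8.48.
Round up to a whole number of payments: n = 9.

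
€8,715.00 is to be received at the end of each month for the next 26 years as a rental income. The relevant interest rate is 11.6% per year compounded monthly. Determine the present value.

This is an ordinary annuity: 312 payments of €8,715.00 at the end of each month.
Periodic rate r = 0.116/12 per month; n is counted in months.
PV = PMT × [(1 − (1+r)^−n)/r] = 8,715 × [1 − (1+r)^−312] / r = €856,734.10

€856,734.10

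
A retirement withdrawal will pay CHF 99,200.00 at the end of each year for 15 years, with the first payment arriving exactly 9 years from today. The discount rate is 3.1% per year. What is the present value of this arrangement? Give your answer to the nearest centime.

Ordinary annuity of 15 payments, first payment at period 9.
Periodic rate r = 0.031 per year.
The ordinary-annuity PV formula values the stream one period before the first payment (period 8); discount that back 8 periods:
PV₀ = 99,200 × [1 − (1+r)^−15] / r × (1+r)^−8 = CHF 920,949.02

CHF 920,949.02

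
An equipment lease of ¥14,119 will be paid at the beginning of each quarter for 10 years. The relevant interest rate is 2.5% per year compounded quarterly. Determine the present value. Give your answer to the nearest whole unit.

¥501,443

This is an annuity due: 40 payments of ¥14,119 at the beginning of each quarter.
Periodic rate r = 0.025/4 per quarter; n is counted in quarters.
PV = PMT × [(1 − (1+r)^−n)/r] × (1+r) = 14,119 × [1 − (1+r)^−40] / r × (1+r) = ¥501,443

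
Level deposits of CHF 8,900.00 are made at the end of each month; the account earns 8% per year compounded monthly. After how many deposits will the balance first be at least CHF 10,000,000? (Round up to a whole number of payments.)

Periodic rate r = 0.08/12 per month; n is counted in months.
Ordinary annuity FV: 10,000,000 = 8,900 × [((1+r)^n − 1)/r].
(1+r)^n = 1 + 10,000,000 × r / 8,900, so n = ln(1 + 10,000,000·r/8,900) / ln(1+r) = 321.91.
Round up to a whole number of payments: n = 322.

322 payments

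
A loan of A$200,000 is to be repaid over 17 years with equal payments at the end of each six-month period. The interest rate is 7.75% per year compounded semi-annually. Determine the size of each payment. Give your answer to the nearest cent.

A$10,683.06

Level ordinary annuity; solve PV = PMT × [(1 − (1+r)^−n)/r] for PMT.
Periodic rate r = 0.0775/2 per half-year; n is counted in half-years.
With n = 34: PMT = 200,000 / ([(1 − (1+r)^−n)/r]) = A$10,683.06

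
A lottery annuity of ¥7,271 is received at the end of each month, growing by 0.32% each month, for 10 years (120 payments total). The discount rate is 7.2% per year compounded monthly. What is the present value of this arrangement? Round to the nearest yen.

¥738,206

Periodic rate r = 0.072/12 per month; n is counted in months.
Growing ordinary annuity: PV = PMT₁ × [1 − ((1+g)/(1+r))^n] / (r − g) = 7,271 × [1 − ((1+0.0032)/(1+r))^120] / (r − 0.0032) = ¥738,206.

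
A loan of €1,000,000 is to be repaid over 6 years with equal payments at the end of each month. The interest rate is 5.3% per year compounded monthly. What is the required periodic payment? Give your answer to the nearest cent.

Level ordinary annuity; solve PV = PMT × [(1 − (1+r)^−n)/r] for PMT.
Periodic rate r = 0.053/12 per month; n is counted in months.
With n = 72: PMT = 1,000,000 / ([(1 − (1+r)^−n)/r]) = €16,244.46

€16,244.46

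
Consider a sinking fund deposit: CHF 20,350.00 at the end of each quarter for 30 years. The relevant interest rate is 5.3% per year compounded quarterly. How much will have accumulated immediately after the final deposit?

This is an ordinary annuity: 120 deposits of CHF 20,350.00 at the end of each quarter.
Periodic rate r = 0.053/4 per quarter; n is counted in quarters.
FV = PMT × [((1+r)^n − 1)/r] = 20,350 × [(1+r)^120 − 1] / r = CHF 5,917,338.07

CHF 5,917,338.07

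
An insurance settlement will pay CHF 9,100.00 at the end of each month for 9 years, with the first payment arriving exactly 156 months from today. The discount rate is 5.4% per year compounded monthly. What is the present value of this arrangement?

Ordinary annuity of 108 payments, first payment at period 156.
Periodic rate r = 0.054/12 per month; n is counted in months.
The ordinary-annuity PV formula values the stream one period before the first payment (period 155); discount that back 155 periods:
PV₀ = 9,100 × [1 − (1+r)^−108] / r × (1+r)^−155 = CHF 387,434.93

CHF 387,434.93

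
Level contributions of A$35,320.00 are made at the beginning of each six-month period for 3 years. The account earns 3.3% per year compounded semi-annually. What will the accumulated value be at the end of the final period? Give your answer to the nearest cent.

A$224,500.54

This is an annuity due: 6 deposits of A$35,320.00 at the beginning of each six-month period.
Periodic rate r = 0.033/2 per half-year; n is counted in half-years.
FV = PMT × [((1+r)^n − 1)/r] × (1+r) = 35,320 × [(1+r)^6 − 1] / r × (1+r) = A$224,500.54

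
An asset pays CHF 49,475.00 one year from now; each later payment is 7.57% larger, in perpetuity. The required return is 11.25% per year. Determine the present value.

Periodic rate r = 0.1125 per year.
Growing perpetuity (Gordon): PV = PMT₁ / (r − g) = 49,475 / (r − 0.0757) = CHF 1,344,429.35.

CHF 1,344,429.35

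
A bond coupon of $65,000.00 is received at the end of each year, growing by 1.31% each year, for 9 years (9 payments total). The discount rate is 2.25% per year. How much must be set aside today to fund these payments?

$551,533.65

Periodic rate r = 0.0225 per year.
Growing ordinary annuity: PV = PMT₁ × [1 − ((1+g)/(1+r))^n] / (r − g) = 65,000 × [1 − ((1+0.0131)/(1+r))^9] / (r − 0.0131) = $551,533.65.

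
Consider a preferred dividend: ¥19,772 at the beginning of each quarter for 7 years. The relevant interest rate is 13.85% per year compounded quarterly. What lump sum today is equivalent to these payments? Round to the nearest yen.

This is an annuity due: 28 payments of ¥19,772 at the beginning of each quarter.
Periodic rate r = 0.1385/4 per quarter; n is counted in quarters.
PV = PMT × [(1 − (1+r)^−n)/r] × (1+r) = 19,772 × [1 − (1+r)^−28] / r × (1+r) = ¥363,022

¥363,022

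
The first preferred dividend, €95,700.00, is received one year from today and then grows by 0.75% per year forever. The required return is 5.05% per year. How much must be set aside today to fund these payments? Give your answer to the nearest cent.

Periodic rate r = 0.0505 per year.
Growing perpetuity (Gordon): PV = PMT₁ / (r − g) = 95,700 / (r − 0.0075) = €2,225,581.40.

€2,225,581.40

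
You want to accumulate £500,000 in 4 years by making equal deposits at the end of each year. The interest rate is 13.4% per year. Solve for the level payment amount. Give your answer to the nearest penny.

£102,496.19

Level ordinary annuity; solve FV = PMT × [((1+r)^n − 1)/r] for PMT.
Periodic rate r = 0.134 per year.
With n = 4: PMT = 500,000 / ([((1+r)^n − 1)/r]) = £102,496.19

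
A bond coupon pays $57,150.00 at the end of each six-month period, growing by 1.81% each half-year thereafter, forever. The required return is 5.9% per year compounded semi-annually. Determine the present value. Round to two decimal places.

Periodic rate r = 0.059/2 per half-year.
Growing perpetuity (Gordon): PV = PMT₁ / (r − g) = 57,150 / (r − 0.0181) = $5,013,157.89.

$5,013,157.89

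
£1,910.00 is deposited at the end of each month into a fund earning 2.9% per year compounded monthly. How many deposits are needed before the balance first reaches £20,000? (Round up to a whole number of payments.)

Periodic rate r = 0.029/12 per month; n is counted in months.
Ordinary annuity FV: 20,000 = 1,910 × [((1+r)^n − 1)/r].
(1+r)^n = 1 + 20,000 × r / 1,910, so n = ln(1 + 20,000·r/1,910) / ln(1+r) = 10.35.
Round up to a whole number of payments: n = 11.

11 payments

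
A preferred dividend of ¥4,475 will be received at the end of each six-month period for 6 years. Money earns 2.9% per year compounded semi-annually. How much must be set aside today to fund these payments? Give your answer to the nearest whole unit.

¥48,963

This is an ordinary annuity: 12 payments of ¥4,475 at the end of each six-month period.
Periodic rate r = 0.029/2 per half-year; n is counted in half-years.
PV = PMT × [(1 − (1+r)^−n)/r] = 4,475 × [1 − (1+r)^−12] / r = ¥48,963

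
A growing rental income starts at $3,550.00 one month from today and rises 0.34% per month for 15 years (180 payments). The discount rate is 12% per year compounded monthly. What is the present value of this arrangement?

$372,616.20

Periodic rate r = 0.12/12 per month; n is counted in months.
Growing ordinary annuity: PV = PMT₁ × [1 − ((1+g)/(1+r))^n] / (r − g) = 3,550 × [1 − ((1+0.0034)/(1+r))^180] / (r − 0.0034) = $372,616.20.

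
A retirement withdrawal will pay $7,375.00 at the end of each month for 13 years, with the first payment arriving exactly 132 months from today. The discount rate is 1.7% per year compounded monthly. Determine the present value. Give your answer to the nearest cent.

$856,968.81

Ordinary annuity of 156 payments, first payment at period 132.
Periodic rate r = 0.017/12 per month; n is counted in months.
The ordinary-annuity PV formula values the stream one period before the first payment (period 131); discount that back 131 periods:
PV₀ = 7,375 × [1 − (1+r)^−156] / r × (1+r)^−131 = $856,968.81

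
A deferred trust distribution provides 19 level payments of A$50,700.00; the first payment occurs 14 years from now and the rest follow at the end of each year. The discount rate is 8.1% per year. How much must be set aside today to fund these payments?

A$175,626.50

Ordinary annuity of 19 payments, first payment at period 14.
Periodic rate r = 0.081 per year.
The ordinary-annuity PV formula values the stream one period before the first payment (period 13); discount that back 13 periods:
PV₀ = 50,700 × [1 − (1+r)^−19] / r × (1+r)^−13 = A$175,626.50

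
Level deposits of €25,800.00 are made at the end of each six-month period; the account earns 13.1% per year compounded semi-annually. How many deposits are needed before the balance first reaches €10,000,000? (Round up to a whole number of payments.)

52 payments

Periodic rate r = 0.131/2 per half-year; n is counted in half-years.
Ordinary annuity FV: 10,000,000 = 25,800 × [((1+r)^n − 1)/r].
(1+r)^n = 1 + 10,000,000 × r / 25,800, so n = ln(1 + 10,000,000·r/25,800) / ln(1+r) = 51.59.
Round up to a whole number of payments: n = 52.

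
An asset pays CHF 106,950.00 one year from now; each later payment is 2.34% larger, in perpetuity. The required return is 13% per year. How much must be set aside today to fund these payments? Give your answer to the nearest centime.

Periodic rate r = 0.13 per year.
Growing perpetuity (Gordon): PV = PMT₁ / (r − g) = 106,950 / (r − 0.0234) = CHF 1,003,283.30.

CHF 1,003,283.30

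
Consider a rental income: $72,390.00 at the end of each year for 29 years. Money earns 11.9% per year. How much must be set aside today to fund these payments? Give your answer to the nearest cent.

$584,981.57

This is an ordinary annuity: 29 payments of $72,390.00 at the end of each year.
Periodic rate r = 0.119 per year.
PV = PMT × [(1 − (1+r)^−n)/r] = 72,390 × [1 − (1+r)^−29] / r = $584,981.57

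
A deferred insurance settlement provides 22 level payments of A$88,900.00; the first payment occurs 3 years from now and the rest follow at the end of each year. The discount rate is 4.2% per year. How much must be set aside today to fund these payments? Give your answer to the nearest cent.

A$1,160,925.81

Ordinary annuity of 22 payments, first payment at period 3.
Periodic rate r = 0.042 per year.
The ordinary-annuity PV formula values the stream one period before the first payment (period 2); discount that back 2 periods:
PV₀ = 88,900 × [1 − (1+r)^−22] / r × (1+r)^−2 = A$1,160,925.81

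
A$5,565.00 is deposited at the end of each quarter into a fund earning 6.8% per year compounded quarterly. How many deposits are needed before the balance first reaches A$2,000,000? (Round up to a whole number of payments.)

Periodic rate r = 0.068/4 per quarter; n is counted in quarters.
Ordinary annuity FV: 2,000,000 = 5,565 × [((1+r)^n − 1)/r].
(1+r)^n = 1 + 2,000,000 × r / 5,565, so n = ln(1 + 2,000,000·r/5,565) / ln(1+r) = 116.36.
Round up to a whole number of payments: n = 117.

117 payments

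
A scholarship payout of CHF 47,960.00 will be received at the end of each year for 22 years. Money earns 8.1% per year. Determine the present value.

CHF 485,382.93

This is an ordinary annuity: 22 payments of CHF 47,960.00 at the end of each year.
Periodic rate r = 0.081 per year.
PV = PMT × [(1 − (1+r)^−n)/r] = 47,960 × [1 − (1+r)^−22] / r = CHF 485,382.93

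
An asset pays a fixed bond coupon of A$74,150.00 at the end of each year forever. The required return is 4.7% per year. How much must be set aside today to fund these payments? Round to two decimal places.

Periodic rate r = 0.047 per year.
Level perpetuity: PV = PMT / r = 74,150 / (0.047) = A$1,577,659.57.

A$1,577,659.57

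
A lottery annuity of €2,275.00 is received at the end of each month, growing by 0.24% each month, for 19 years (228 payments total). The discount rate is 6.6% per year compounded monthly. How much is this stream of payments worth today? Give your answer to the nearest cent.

Periodic rate r = 0.066/12 per month; n is counted in months.
Growing ordinary annuity: PV = PMT₁ × [1 − ((1+g)/(1+r))^n] / (r − g) = 2,275 × [1 − ((1+0.0024)/(1+r))^228] / (r − 0.0024) = €370,903.38.

€370,903.38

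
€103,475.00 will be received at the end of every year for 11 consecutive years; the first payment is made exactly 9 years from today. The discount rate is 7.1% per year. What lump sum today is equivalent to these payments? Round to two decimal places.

€446,009.19

Ordinary annuity of 11 payments, first payment at period 9.
Periodic rate r = 0.071 per year.
The ordinary-annuity PV formula values the stream one period before the first payment (period 8); discount that back 8 periods:
PV₀ = 103,475 × [1 − (1+r)^−11] / r × (1+r)^−8 = €446,009.19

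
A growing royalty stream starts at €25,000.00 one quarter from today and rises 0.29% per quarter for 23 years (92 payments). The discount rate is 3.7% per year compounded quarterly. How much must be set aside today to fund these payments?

€1,734,169.57

Periodic rate r = 0.037/4 per quarter; n is counted in quarters.
Growing ordinary annuity: PV = PMT₁ × [1 − ((1+g)/(1+r))^n] / (r − g) = 25,000 × [1 − ((1+0.0029)/(1+r))^92] / (r − 0.0029) = €1,734,169.57.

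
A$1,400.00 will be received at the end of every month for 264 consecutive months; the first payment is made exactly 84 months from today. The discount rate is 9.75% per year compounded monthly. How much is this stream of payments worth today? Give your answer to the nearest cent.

A$77,631.22

Ordinary annuity of 264 payments, first payment at period 84.
Periodic rate r = 0.0975/12 per month; n is counted in months.
The ordinary-annuity PV formula values the stream one period before the first payment (period 83); discount that back 83 periods:
PV₀ = 1,400 × [1 − (1+r)^−264] / r × (1+r)^−83 = A$77,631.22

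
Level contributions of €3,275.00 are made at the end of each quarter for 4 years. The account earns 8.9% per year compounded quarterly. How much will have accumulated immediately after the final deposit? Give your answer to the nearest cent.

€62,121.50

This is an ordinary annuity: 16 deposits of €3,275.00 at the end of each quarter.
Periodic rate r = 0.089/4 per quarter; n is counted in quarters.
FV = PMT × [((1+r)^n − 1)/r] = 3,275 × [(1+r)^16 − 1] / r = €62,121.50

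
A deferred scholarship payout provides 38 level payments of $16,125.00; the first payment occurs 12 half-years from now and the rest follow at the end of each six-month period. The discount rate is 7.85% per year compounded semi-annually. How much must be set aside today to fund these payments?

$206,707.93

Ordinary annuity of 38 payments, first payment at period 12.
Periodic rate r = 0.0785/2 per half-year; n is counted in half-years.
The ordinary-annuity PV formula values the stream one period before the first payment (period 11); discount that back 11 periods:
PV₀ = 16,125 × [1 − (1+r)^−38] / r × (1+r)^−11 = $206,707.93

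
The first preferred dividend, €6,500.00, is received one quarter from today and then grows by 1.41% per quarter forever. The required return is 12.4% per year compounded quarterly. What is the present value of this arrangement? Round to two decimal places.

€384,615.38

Periodic rate r = 0.124/4 per quarter.
Growing perpetuity (Gordon): PV = PMT₁ / (r − g) = 6,500 / (r − 0.0141) = €384,615.38.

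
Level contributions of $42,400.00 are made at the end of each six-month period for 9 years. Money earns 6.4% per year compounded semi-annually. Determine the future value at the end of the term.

This is an ordinary annuity: 18 deposits of $42,400.00 at the end of each six-month period.
Periodic rate r = 0.064/2 per half-year; n is counted in half-years.
FV = PMT × [((1+r)^n − 1)/r] = 42,400 × [(1+r)^18 − 1] / r = $1,010,879.47

$1,010,879.47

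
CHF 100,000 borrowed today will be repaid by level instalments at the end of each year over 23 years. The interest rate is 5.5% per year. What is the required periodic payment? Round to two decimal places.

CHF 7,766.96

Level ordinary annuity; solve PV = PMT × [(1 − (1+r)^−n)/r] for PMT.
Periodic rate r = 0.055 per year.
With n = 23: PMT = 100,000 / ([(1 − (1+r)^−n)/r]) = CHF 7,766.96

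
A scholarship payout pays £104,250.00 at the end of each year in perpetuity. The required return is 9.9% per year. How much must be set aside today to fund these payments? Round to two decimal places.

£1,053,030.30

Periodic rate r = 0.099 per year.
Level perpetuity: PV = PMT / r = 104,250 / (0.099) = £1,053,030.30.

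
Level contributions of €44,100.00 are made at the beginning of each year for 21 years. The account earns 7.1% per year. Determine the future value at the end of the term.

This is an annuity due: 21 deposits of €44,100.00 at the beginning of each year.
Periodic rate r = 0.071 per year.
FV = PMT × [((1+r)^n − 1)/r] × (1+r) = 44,100 × [(1+r)^21 − 1] / r × (1+r) = €2,143,752.93

€2,143,752.93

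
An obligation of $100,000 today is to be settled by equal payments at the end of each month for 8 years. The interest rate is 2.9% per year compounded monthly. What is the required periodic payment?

Level ordinary annuity; solve PV = PMT × [(1 − (1+r)^−n)/r] for PMT.
Periodic rate r = 0.029/12 per month; n is counted in months.
With n = 96: PMT = 100,000 / ([(1 − (1+r)^−n)/r]) = $1,168.42

$1,168.42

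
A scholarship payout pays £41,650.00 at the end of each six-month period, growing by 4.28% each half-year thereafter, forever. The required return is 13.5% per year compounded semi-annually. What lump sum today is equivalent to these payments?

£1,686,234.82

Periodic rate r = 0.135/2 per half-year.
Growing perpetuity (Gordon): PV = PMT₁ / (r − g) = 41,650 / (r − 0.0428) = £1,686,234.82.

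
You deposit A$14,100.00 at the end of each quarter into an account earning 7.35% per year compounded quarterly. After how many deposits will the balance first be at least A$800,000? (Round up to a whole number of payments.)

Periodic rate r = 0.0735/4 per quarter; n is counted in quarters.
Ordinary annuity FV: 800,000 = 14,100 × [((1+r)^n − 1)/r].
(1+r)^n = 1 + 800,000 × r / 14,100, so n = ln(1 + 800,000·r/14,100) / ln(1+r) = 39.22.
Round up to a whole number of payments: n = 40.

40 payments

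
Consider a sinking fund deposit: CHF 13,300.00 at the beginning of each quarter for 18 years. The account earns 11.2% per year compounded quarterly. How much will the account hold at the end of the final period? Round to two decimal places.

CHF 3,077,779.16

This is an annuity due: 72 deposits of CHF 13,300.00 at the beginning of each quarter.
Periodic rate r = 0.112/4 per quarter; n is counted in quarters.
FV = PMT × [((1+r)^n − 1)/r] × (1+r) = 13,300 × [(1+r)^72 − 1] / r × (1+r) = CHF 3,077,779.16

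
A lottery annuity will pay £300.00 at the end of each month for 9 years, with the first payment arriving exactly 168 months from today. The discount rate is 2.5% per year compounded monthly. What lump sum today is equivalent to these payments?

Ordinary annuity of 108 payments, first payment at period 168.
Periodic rate r = 0.025/12 per month; n is counted in months.
The ordinary-annuity PV formula values the stream one period before the first payment (period 167); discount that back 167 periods:
PV₀ = 300 × [1 − (1+r)^−108] / r × (1+r)^−167 = £20,476.63

£20,476.63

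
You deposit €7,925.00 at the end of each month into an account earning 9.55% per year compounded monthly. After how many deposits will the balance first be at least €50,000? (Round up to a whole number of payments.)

Periodic rate r = 0.0955/12 per month; n is counted in months.
Ordinary annuity FV: 50,000 = 7,925 × [((1+r)^n − 1)/r].
(1+r)^n = 1 + 50,000 × r / 7,925, so n = ln(1 + 50,000·r/7,925) / ln(1+r) = 6.18.
Round up to a whole number of payments: n = 7.

7 payments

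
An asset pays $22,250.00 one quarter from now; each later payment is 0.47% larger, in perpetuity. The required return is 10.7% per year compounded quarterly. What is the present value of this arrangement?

Periodic rate r = 0.107/4 per quarter.
Growing perpetuity (Gordon): PV = PMT₁ / (r − g) = 22,250 / (r − 0.0047) = $1,009,070.29.

$1,009,070.29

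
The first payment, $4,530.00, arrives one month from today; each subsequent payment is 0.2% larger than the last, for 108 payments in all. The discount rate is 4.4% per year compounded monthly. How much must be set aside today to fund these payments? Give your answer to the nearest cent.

Periodic rate r = 0.044/12 per month; n is counted in months.
Growing ordinary annuity: PV = PMT₁ × [1 − ((1+g)/(1+r))^n] / (r − g) = 4,530 × [1 − ((1+0.002)/(1+r))^108] / (r − 0.002) = $446,580.80.

$446,580.80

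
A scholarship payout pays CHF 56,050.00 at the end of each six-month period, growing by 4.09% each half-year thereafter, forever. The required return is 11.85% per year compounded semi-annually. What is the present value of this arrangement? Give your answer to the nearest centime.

CHF 3,054,495.91

Periodic rate r = 0.1185/2 per half-year.
Growing perpetuity (Gordon): PV = PMT₁ / (r − g) = 56,050 / (r − 0.0409) = CHF 3,054,495.91.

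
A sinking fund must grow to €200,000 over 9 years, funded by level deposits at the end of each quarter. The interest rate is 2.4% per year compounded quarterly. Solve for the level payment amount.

€4,993.72

Level ordinary annuity; solve FV = PMT × [((1+r)^n − 1)/r] for PMT.
Periodic rate r = 0.024/4 per quarter; n is counted in quarters.
With n = 36: PMT = 200,000 / ([((1+r)^n − 1)/r]) = €4,993.72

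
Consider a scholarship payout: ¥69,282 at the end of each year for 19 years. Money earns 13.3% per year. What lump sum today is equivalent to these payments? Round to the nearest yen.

¥472,344

This is an ordinary annuity: 19 payments of ¥69,282 at the end of each year.
Periodic rate r = 0.133 per year.
PV = PMT × [(1 − (1+r)^−n)/r] = 69,282 × [1 − (1+r)^−19] / r = ¥472,344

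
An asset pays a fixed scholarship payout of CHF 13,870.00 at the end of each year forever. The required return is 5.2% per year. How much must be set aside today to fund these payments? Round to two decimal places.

Periodic rate r = 0.052 per year.
Level perpetuity: PV = PMT / r = 13,870 / (0.052) = CHF 266,730.77.

CHF 266,730.77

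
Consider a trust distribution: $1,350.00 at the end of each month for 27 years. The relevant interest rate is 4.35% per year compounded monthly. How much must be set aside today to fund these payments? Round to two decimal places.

$257,103.21

This is an ordinary annuity: 324 payments of $1,350.00 at the end of each month.
Periodic rate r = 0.0435/12 per month; n is counted in months.
PV = PMT × [(1 − (1+r)^−n)/r] = 1,350 × [1 − (1+r)^−324] / r = $257,103.21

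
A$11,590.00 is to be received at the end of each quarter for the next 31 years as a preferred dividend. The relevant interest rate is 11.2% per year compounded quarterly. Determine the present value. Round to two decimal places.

This is an ordinary annuity: 124 payments of A$11,590.00 at the end of each quarter.
Periodic rate r = 0.112/4 per quarter; n is counted in quarters.
PV = PMT × [(1 − (1+r)^−n)/r] = 11,590 × [1 − (1+r)^−124] / r = A$400,445.80

A$400,445.80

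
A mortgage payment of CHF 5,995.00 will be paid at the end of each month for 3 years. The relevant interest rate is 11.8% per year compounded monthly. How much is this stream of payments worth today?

CHF 181,014.65

This is an ordinary annuity: 36 payments of CHF 5,995.00 at the end of each month.
Periodic rate r = 0.118/12 per month; n is counted in months.
PV = PMT × [(1 − (1+r)^−n)/r] = 5,995 × [1 − (1+r)^−36] / r = CHF 181,014.65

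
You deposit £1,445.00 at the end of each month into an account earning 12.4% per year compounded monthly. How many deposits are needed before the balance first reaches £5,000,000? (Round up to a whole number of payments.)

Periodic rate r = 0.124/12 per month; n is counted in months.
Ordinary annuity FV: 5,000,000 = 1,445 × [((1+r)^n − 1)/r].
(1+r)^n = 1 + 5,000,000 × r / 1,445, so n = ln(1 + 5,000,000·r/1,445) / ln(1+r) = 350.60.
Round up to a whole number of payments: n = 351.

351 payments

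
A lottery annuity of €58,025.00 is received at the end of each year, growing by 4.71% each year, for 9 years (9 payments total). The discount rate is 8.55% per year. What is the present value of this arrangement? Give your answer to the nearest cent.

Periodic rate r = 0.0855 per year.
Growing ordinary annuity: PV = PMT₁ × [1 − ((1+g)/(1+r))^n] / (r − g) = 58,025 × [1 − ((1+0.0471)/(1+r))^9] / (r − 0.0471) = €418,347.66.

€418,347.66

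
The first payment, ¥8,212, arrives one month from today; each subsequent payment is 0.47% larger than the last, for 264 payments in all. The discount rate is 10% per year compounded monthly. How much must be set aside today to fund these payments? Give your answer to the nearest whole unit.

¥1,388,688

Periodic rate r = 0.1/12 per month; n is counted in months.
Growing ordinary annuity: PV = PMT₁ × [1 − ((1+g)/(1+r))^n] / (r − g) = 8,212 × [1 − ((1+0.0047)/(1+r))^264] / (r − 0.0047) = ¥1,388,688.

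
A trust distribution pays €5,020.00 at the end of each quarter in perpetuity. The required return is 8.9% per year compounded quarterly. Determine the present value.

€225,617.98

Periodic rate r = 0.089/4 per quarter.
Level perpetuity: PV = PMT / r = 5,020 / (0.089/4) = €225,617.98.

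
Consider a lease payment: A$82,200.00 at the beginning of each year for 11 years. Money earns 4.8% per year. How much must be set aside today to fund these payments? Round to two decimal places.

This is an annuity due: 11 payments of A$82,200.00 at the beginning of each year.
Periodic rate r = 0.048 per year.
PV = PMT × [(1 − (1+r)^−n)/r] × (1+r) = 82,200 × [1 − (1+r)^−11] / r × (1+r) = A$723,136.89

A$723,136.89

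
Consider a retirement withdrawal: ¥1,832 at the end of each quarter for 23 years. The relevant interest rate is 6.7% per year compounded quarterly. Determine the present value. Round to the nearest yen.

¥85,648

This is an ordinary annuity: 92 payments of ¥1,832 at the end of each quarter.
Periodic rate r = 0.067/4 per quarter; n is counted in quarters.
PV = PMT × [(1 − (1+r)^−n)/r] = 1,832 × [1 − (1+r)^−92] / r = ¥85,648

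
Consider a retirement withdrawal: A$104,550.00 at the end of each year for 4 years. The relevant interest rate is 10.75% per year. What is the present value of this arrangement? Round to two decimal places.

A$326,099.66

This is an ordinary annuity: 4 payments of A$104,550.00 at the end of each year.
Periodic rate r = 0.1075 per year.
PV = PMT × [(1 − (1+r)^−n)/r] = 104,550 × [1 − (1+r)^−4] / r = A$326,099.66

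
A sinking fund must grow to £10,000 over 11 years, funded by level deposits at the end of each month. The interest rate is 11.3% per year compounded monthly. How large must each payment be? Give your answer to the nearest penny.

£38.50

Level ordinary annuity; solve FV = PMT × [((1+r)^n − 1)/r] for PMT.
Periodic rate r = 0.113/12 per month; n is counted in months.
With n = 132: PMT = 10,000 / ([((1+r)^n − 1)/r]) = £38.50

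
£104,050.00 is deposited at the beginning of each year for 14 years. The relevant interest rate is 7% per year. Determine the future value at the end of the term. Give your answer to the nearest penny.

£2,510,624.74

This is an annuity due: 14 deposits of £104,050.00 at the beginning of each year.
Periodic rate r = 0.07 per year.
FV = PMT × [((1+r)^n − 1)/r] × (1+r) = 104,050 × [(1+r)^14 − 1] / r × (1+r) = £2,510,624.74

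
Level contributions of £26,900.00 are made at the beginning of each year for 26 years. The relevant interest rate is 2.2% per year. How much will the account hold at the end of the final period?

£950,783.62

This is an annuity due: 26 deposits of £26,900.00 at the beginning of each year.
Periodic rate r = 0.022 per year.
FV = PMT × [((1+r)^n − 1)/r] × (1+r) = 26,900 × [(1+r)^26 − 1] / r × (1+r) = £950,783.62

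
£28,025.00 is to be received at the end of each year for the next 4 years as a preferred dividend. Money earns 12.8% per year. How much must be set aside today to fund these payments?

£83,707.15

This is an ordinary annuity: 4 payments of £28,025.00 at the end of each year.
Periodic rate r = 0.128 per year.
PV = PMT × [(1 − (1+r)^−n)/r] = 28,025 × [1 − (1+r)^−4] / r = £83,707.15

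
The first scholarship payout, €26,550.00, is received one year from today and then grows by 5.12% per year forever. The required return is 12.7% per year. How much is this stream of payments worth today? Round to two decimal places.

Periodic rate r = 0.127 per year.
Growing perpetuity (Gordon): PV = PMT₁ / (r − g) = 26,550 / (r − 0.0512) = €350,263.85.

€350,263.85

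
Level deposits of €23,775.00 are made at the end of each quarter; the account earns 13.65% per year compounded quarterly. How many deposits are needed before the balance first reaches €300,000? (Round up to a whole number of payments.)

Periodic rate r = 0.1365/4 per quarter; n is counted in quarters.
Ordinary annuity FV: 300,000 = 23,775 × [((1+r)^n − 1)/r].
(1+r)^n = 1 + 300,000 × r / 23,775, so n = ln(1 + 300,000·r/23,775) / ln(1+r) = 10.67.
Round up to a whole number of payments: n = 11.

11 payments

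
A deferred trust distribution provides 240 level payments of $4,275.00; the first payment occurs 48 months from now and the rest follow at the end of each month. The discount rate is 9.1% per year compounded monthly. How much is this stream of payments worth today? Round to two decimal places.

Ordinary annuity of 240 payments, first payment at period 48.
Periodic rate r = 0.091/12 per month; n is counted in months.
The ordinary-annuity PV formula values the stream one period before the first payment (period 47); discount that back 47 periods:
PV₀ = 4,275 × [1 − (1+r)^−240] / r × (1+r)^−47 = $330,766.77

$330,766.77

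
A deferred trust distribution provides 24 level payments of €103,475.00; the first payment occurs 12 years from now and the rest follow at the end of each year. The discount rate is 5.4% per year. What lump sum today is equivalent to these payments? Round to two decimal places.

€770,368.92

Ordinary annuity of 24 payments, first payment at period 12.
Periodic rate r = 0.054 per year.
The ordinary-annuity PV formula values the stream one period before the first payment (period 11); discount that back 11 periods:
PV₀ = 103,475 × [1 − (1+r)^−24] / r × (1+r)^−11 = €770,368.92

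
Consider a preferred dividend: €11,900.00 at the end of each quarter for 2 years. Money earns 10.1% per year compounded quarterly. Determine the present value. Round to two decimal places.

This is an ordinary annuity: 8 payments of €11,900.00 at the end of each quarter.
Periodic rate r = 0.101/4 per quarter; n is counted in quarters.
PV = PMT × [(1 − (1+r)^−n)/r] = 11,900 × [1 − (1+r)^−8] / r = €85,233.75

€85,233.75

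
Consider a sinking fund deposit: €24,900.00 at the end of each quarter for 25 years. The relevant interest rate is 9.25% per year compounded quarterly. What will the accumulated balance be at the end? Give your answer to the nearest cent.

This is an ordinary annuity: 100 deposits of €24,900.00 at the end of each quarter.
Periodic rate r = 0.0925/4 per quarter; n is counted in quarters.
FV = PMT × [((1+r)^n − 1)/r] = 24,900 × [(1+r)^100 − 1] / r = €9,515,470.29

€9,515,470.29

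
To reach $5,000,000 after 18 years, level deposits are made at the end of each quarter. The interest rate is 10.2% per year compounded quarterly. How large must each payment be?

$24,860.14

Level ordinary annuity; solve FV = PMT × [((1+r)^n − 1)/r] for PMT.
Periodic rate r = 0.102/4 per quarter; n is counted in quarters.
With n = 72: PMT = 5,000,000 / ([((1+r)^n − 1)/r]) = $24,860.14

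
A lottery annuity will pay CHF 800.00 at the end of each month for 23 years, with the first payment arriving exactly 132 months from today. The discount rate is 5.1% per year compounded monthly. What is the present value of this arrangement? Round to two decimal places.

Ordinary annuity of 276 payments, first payment at period 132.
Periodic rate r = 0.051/12 per month; n is counted in months.
The ordinary-annuity PV formula values the stream one period before the first payment (period 131); discount that back 131 periods:
PV₀ = 800 × [1 − (1+r)^−276] / r × (1+r)^−131 = CHF 74,496.96

CHF 74,496.96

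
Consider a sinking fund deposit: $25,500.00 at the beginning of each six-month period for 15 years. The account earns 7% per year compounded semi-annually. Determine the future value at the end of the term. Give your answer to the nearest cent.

This is an annuity due: 30 deposits of $25,500.00 at the beginning of each six-month period.
Periodic rate r = 0.07/2 per half-year; n is counted in half-years.
FV = PMT × [((1+r)^n − 1)/r] × (1+r) = 25,500 × [(1+r)^30 − 1] / r × (1+r) = $1,362,451.51

$1,362,451.51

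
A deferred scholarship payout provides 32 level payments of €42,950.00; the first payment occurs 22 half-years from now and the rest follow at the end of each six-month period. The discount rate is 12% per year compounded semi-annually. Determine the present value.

Ordinary annuity of 32 payments, first payment at period 22.
Periodic rate r = 0.12/2 per half-year; n is counted in half-years.
The ordinary-annuity PV formula values the stream one period before the first payment (period 21); discount that back 21 periods:
PV₀ = 42,950 × [1 − (1+r)^−32] / r × (1+r)^−21 = €177,937.45

€177,937.45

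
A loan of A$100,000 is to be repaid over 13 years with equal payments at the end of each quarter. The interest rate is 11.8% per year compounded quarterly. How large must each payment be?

A$3,784.53

Level ordinary annuity; solve PV = PMT × [(1 − (1+r)^−n)/r] for PMT.
Periodic rate r = 0.118/4 per quarter; n is counted in quarters.
With n = 52: PMT = 100,000 / ([(1 − (1+r)^−n)/r]) = A$3,784.53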